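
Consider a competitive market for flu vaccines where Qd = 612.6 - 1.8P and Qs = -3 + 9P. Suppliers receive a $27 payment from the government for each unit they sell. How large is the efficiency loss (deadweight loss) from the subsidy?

Pre-subsidy: 612.6 - 1.8P = -3 + 9P gives P* = 57, Q* = 510.
With the subsidy, sellers receive Ps = Pb + 27 for each unit, where Pb is the price buyers pay.
Supply in terms of Pb becomes Qs = -3 + 9(Pb + 27) = 240 + 9Pb. Setting this equal to demand: 612.6 - 1.8Pb = 240 + 9Pb, so Pb = 34.5.
Sellers receive Ps = 34.5 + 27 = 61.5; Q' = 612.6 − 1.8·34.5 = 550.5.
The subsidy expands output by 550.5 − 510 = 40.5 past the efficient level; on those units the gap between marginal cost and willingness to pay runs from 0 up to 27.
DWL = ½ × 27 × 40.5 = 546.75.

Deadweight loss = $546.75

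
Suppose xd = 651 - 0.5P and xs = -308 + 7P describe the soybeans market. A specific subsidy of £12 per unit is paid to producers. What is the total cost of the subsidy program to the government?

Government cost = £7112

Pre-subsidy: 651 - 0.5P = -308 + 7P gives P* = 1918/15, x* = 8806/15.
With the subsidy, sellers receive Ps = Pb + 12 for each unit, where Pb is the price buyers pay.
Supply in terms of Pb becomes xs = -308 + 7(Pb + 12) = -224 + 7Pb. Setting this equal to demand: 651 - 0.5Pb = -224 + 7Pb, so Pb = 350/3.
Sellers receive Ps = 350/3 + 12 = 386/3; x' = 651 − 0.5·(350/3) = 1778/3.
Government outlay = subsidy × quantity = 12 × 1778/3 = 7112.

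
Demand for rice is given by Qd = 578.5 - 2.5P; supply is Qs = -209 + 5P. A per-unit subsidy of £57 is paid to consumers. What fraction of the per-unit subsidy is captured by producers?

Producer share = 1/3

Pre-subsidy: 578.5 - 2.5P = -209 + 5P gives P* = 105, Q* = 316.
With the rebate, buyers effectively pay Pb = Ps − 57, where Ps is the price sellers receive.
Demand in terms of Ps becomes Qd = 578.5 − 2.5(Ps − 57) = 721 - 2.5Ps. Setting this equal to supply: 721 - 2.5Ps = -209 + 5Ps, so Ps = 124.
Buyers pay Pb = 124 − 57 = 67; Q' = -209 + 5·124 = 411.
Buyers' price falls by P* − Pb = 105 − 67 = 38; sellers' price rises by Ps − P* = 124 − 105 = 19.
So producers capture 19/57 = 1/3 of each unit of subsidy.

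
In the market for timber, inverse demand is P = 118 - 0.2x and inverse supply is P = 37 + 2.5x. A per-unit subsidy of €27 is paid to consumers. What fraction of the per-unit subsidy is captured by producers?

Pre-subsidy: 118 - 0.2x = 37 + 2.5x gives x* = 30 and P* = 112.
With the rebate, buyers effectively pay Pb = Ps − 27, where Ps is the price sellers receive.
On the curves, Pb = 118 - 0.2x and Ps = 37 + 2.5x; the wedge Ps − Pb = 27 gives 37 + 2.5x − (118 - 0.2x) = 27, so x' = 40.
Then Pb = 118 − 0.2·40 = 110 and Ps = 37 + 2.5·40 = 137.
Buyers' price falls by P* − Pb = 112 − 110 = 2; sellers' price rises by Ps − P* = 137 − 112 = 25.
So producers capture 25/27 = 25/27 of each unit of subsidy.

Producer share = 25/27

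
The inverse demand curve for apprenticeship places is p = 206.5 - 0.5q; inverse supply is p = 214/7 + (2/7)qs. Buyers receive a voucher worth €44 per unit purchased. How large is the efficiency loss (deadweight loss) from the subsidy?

Deadweight loss = €1232

Pre-subsidy: 206.5 - 0.5q = 214/7 + (2/7)q gives q* = 2463/11 and p* = 1040/11.
With the rebate, buyers effectively pay pb = ps − 44, where ps is the price sellers receive.
On the curves, pb = 206.5 - 0.5q and ps = 214/7 + (2/7)q; the wedge ps − pb = 44 gives 214/7 + (2/7)q − (206.5 - 0.5q) = 44, so q' = 3079/11.
Then pb = 206.5 − 0.5·(3079/11) = 732/11 and ps = 214/7 + (2/7)·(3079/11) = 1216/11.
The subsidy expands output by 3079/11 − 2463/11 = 56 past the efficient level; on those units the gap between marginal cost and willingness to pay runs from 0 up to 44.
DWL = ½ × 44 × 56 = 1232.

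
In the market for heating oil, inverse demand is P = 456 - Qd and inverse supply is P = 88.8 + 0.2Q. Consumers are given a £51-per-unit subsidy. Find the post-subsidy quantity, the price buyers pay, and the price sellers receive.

Q' = 348.5; buyers pay £107.5; sellers receive £158.5

Pre-subsidy: 456 - Q = 88.8 + 0.2Q gives Q* = 306 and P* = 150.
With the rebate, buyers effectively pay Pb = Ps − 51, where Ps is the price sellers receive.
On the curves, Pb = 456 - Q and Ps = 88.8 + 0.2Q; the wedge Ps − Pb = 51 gives 88.8 + 0.2Q − (456 - Q) = 51, so Q' = 348.5.
Then Pb = 456 − 1·348.5 = 107.5 and Ps = 88.8 + 0.2·348.5 = 158.5.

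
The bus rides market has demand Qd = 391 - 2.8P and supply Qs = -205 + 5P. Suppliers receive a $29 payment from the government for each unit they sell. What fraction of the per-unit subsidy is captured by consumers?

Pre-subsidy: 391 - 2.8P = -205 + 5P gives P* = 2980/39, Q* = 6905/39.
With the subsidy, sellers receive Ps = Pb + 29 for each unit, where Pb is the price buyers pay.
Supply in terms of Pb becomes Qs = -205 + 5(Pb + 29) = -60 + 5Pb. Setting this equal to demand: 391 - 2.8Pb = -60 + 5Pb, so Pb = 2255/39.
Sellers receive Ps = 2255/39 + 29 = 3386/39; Q' = 391 − 2.8·(2255/39) = 8935/39.
Buyers' price falls by P* − Pb = 2980/39 − 2255/39 = 725/39; sellers' price rises by Ps − P* = 3386/39 − 2980/39 = 406/39.
So consumers capture (725/39)/29 = 25/39 of each unit of subsidy.

Consumer share = 25/39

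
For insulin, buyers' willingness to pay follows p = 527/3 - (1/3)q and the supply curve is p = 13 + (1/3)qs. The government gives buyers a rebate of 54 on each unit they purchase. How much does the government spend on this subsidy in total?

Government cost = 17550

Pre-subsidy: 527/3 - (1/3)q = 13 + (1/3)q gives q* = 244 and p* = 283/3.
With the rebate, buyers effectively pay pb = ps − 54, where ps is the price sellers receive.
On the curves, pb = 527/3 - (1/3)q and ps = 13 + (1/3)q; the wedge ps − pb = 54 gives 13 + (1/3)q − (527/3 - (1/3)q) = 54, so q' = 325.
Then pb = 527/3 − (1/3)·325 = 202/3 and ps = 13 + (1/3)·325 = 364/3.
Government outlay = subsidy × quantity = 54 × 325 = 17550.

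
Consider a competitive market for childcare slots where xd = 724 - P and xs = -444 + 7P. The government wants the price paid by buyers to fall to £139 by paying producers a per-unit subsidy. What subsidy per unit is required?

At a buyer price of 139, quantity demanded is 724 − 1·139 = 585.
Sellers supply 585 only when they receive Ps with -444 + 7·Ps = 585, i.e. Ps = 147.
s = Ps − Pb = 147 − 139 = 8.

Required subsidy s = £8 per unit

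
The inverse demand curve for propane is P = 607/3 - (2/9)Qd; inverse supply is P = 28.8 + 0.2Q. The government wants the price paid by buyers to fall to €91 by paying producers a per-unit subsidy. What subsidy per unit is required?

Required subsidy s = €38 per unit

At a buyer price of 91, quantity demanded is 910.5 − 4.5·91 = 501.
Sellers supply 501 only when they receive Ps = 28.8 + 0.2·501 = 129.
s = Ps − Pb = 129 − 91 = 38.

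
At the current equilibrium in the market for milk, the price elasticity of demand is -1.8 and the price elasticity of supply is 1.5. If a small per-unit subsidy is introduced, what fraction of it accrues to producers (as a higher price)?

For a small subsidy around the equilibrium, the benefit split depends on the relative slopes, which at a point are proportional to the elasticities.
Buyer share = εs/(εs + |εd|) = 1.5/(1.5 + 1.8) = 5/11; seller share = |εd|/(εs + |εd|) = 6/11.
So producers capture 6/11 of the subsidy.

Producer share = 6/11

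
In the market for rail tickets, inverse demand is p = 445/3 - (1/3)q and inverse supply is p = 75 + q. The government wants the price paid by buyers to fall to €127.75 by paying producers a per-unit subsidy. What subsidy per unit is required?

At a buyer price of 127.75, quantity demanded is 445 − 3·127.75 = 61.75.
Sellers supply 61.75 only when they receive ps = 75 + 1·61.75 = 136.75.
s = ps − pb = 136.75 − 127.75 = 9.

Required subsidy s = €9 per unit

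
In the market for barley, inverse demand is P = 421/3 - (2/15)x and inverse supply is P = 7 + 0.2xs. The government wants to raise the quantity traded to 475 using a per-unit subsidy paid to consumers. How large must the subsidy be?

At x = 475, from the demand curve buyers pay Pb = 421/3 − (2/15)·475 = 77; from the supply curve sellers need Ps = 7 + 0.2·475 = 102.
The subsidy must fill the gap: s = Ps − Pb = 102 − 77 = 25.

Required subsidy s = 25 per unit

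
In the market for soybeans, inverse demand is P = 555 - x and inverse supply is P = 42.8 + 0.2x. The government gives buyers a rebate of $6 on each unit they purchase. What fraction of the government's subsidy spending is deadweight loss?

Pre-subsidy: 555 - x = 42.8 + 0.2x gives x* = 2561/6 and P* = 769/6.
With the rebate, buyers effectively pay Pb = Ps − 6, where Ps is the price sellers receive.
On the curves, Pb = 555 - x and Ps = 42.8 + 0.2x; the wedge Ps − Pb = 6 gives 42.8 + 0.2x − (555 - x) = 6, so x' = 2591/6.
Then Pb = 555 − 1·(2591/6) = 739/6 and Ps = 42.8 + 0.2·(2591/6) = 775/6.
ΔCS = ½(2561/6 + 2591/6)(769/6 − 739/6) = 6440/3; ΔPS = ½(2561/6 + 2591/6)(775/6 − 769/6) = 1288/3.
Government spending = 6 × 2591/6 = 2591.
DWL = ½ × 6 × (2591/6 − 2561/6) = 15; fraction = 15 / 2591 = 15/2591.

DWL / government spending = 15/2591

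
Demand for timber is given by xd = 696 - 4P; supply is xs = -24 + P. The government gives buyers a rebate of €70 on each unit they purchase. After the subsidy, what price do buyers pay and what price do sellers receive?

Pre-subsidy: 696 - 4P = -24 + P gives P* = 144, x* = 120.
With the rebate, buyers effectively pay Pb = Ps − 70, where Ps is the price sellers receive.
Demand in terms of Ps becomes xd = 696 − 4(Ps − 70) = 976 - 4Ps. Setting this equal to supply: 976 - 4Ps = -24 + Ps, so Ps = 200.
Buyers pay Pb = 200 − 70 = 130; x' = -24 + 1·200 = 176.

Buyers pay €130; sellers receive €200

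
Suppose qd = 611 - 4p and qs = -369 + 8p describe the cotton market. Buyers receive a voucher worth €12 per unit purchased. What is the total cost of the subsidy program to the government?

Pre-subsidy: 611 - 4p = -369 + 8p gives p* = 245/3, q* = 853/3.
With the rebate, buyers effectively pay pb = ps − 12, where ps is the price sellers receive.
Demand in terms of ps becomes qd = 611 − 4(ps − 12) = 659 - 4ps. Setting this equal to supply: 659 - 4ps = -369 + 8ps, so ps = 257/3.
Buyers pay pb = 257/3 − 12 = 221/3; q' = -369 + 8·(257/3) = 949/3.
Government outlay = subsidy × quantity = 12 × 949/3 = 3796.

Government cost = €3796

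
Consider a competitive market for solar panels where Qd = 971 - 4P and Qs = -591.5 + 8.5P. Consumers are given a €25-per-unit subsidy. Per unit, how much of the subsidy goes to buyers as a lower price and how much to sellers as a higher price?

Pre-subsidy: 971 - 4P = -591.5 + 8.5P gives P* = 125, Q* = 471.
With the rebate, buyers effectively pay Pb = Ps − 25, where Ps is the price sellers receive.
Demand in terms of Ps becomes Qd = 971 − 4(Ps − 25) = 1071 - 4Ps. Setting this equal to supply: 1071 - 4Ps = -591.5 + 8.5Ps, so Ps = 133.
Buyers pay Pb = 133 − 25 = 108; Q' = -591.5 + 8.5·133 = 539.
Buyers' price falls by P* − Pb = 125 − 108 = 17; sellers' price rises by Ps − P* = 133 − 125 = 8.

Buyers gain €17 per unit; sellers gain €8 per unit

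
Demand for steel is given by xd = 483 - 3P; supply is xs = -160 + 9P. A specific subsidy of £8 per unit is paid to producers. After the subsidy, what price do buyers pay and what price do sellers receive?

Pre-subsidy: 483 - 3P = -160 + 9P gives P* = 643/12, x* = 322.25.
With the subsidy, sellers receive Ps = Pb + 8 for each unit, where Pb is the price buyers pay.
Supply in terms of Pb becomes xs = -160 + 9(Pb + 8) = -88 + 9Pb. Setting this equal to demand: 483 - 3Pb = -88 + 9Pb, so Pb = 571/12.
Sellers receive Ps = 571/12 + 8 = 667/12; x' = 483 − 3·(571/12) = 340.25.

Buyers pay 571/12; sellers receive 667/12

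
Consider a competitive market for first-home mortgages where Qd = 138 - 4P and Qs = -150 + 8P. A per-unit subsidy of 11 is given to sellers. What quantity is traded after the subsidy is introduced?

Pre-subsidy: 138 - 4P = -150 + 8P gives P* = 24, Q* = 42.
With the subsidy, sellers receive Ps = Pb + 11 for each unit, where Pb is the price buyers pay.
Supply in terms of Pb becomes Qs = -150 + 8(Pb + 11) = -62 + 8Pb. Setting this equal to demand: 138 - 4Pb = -62 + 8Pb, so Pb = 50/3.
Sellers receive Ps = 50/3 + 11 = 83/3; Q' = 138 − 4·(50/3) = 214/3.

Q' = 214/3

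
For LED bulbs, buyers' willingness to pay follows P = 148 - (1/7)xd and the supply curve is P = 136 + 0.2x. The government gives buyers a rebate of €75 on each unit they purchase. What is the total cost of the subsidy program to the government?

Government cost = €19031.25

Pre-subsidy: 148 - (1/7)x = 136 + 0.2x gives x* = 35 and P* = 143.
With the rebate, buyers effectively pay Pb = Ps − 75, where Ps is the price sellers receive.
On the curves, Pb = 148 - (1/7)x and Ps = 136 + 0.2x; the wedge Ps − Pb = 75 gives 136 + 0.2x − (148 - (1/7)x) = 75, so x' = 253.75.
Then Pb = 148 − (1/7)·253.75 = 111.75 and Ps = 136 + 0.2·253.75 = 186.75.
Government outlay = subsidy × quantity = 75 × 253.75 = 19031.25.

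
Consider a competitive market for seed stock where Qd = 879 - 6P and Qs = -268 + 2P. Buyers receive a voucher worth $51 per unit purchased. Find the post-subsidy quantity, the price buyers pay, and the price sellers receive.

Pre-subsidy: 879 - 6P = -268 + 2P gives P* = 143.375, Q* = 18.75.
With the rebate, buyers effectively pay Pb = Ps − 51, where Ps is the price sellers receive.
Demand in terms of Ps becomes Qd = 879 − 6(Ps − 51) = 1185 - 6Ps. Setting this equal to supply: 1185 - 6Ps = -268 + 2Ps, so Ps = 181.625.
Buyers pay Pb = 181.625 − 51 = 130.625; Q' = -268 + 2·181.625 = 95.25.

Q' = 95.25; buyers pay $130.625; sellers receive $181.625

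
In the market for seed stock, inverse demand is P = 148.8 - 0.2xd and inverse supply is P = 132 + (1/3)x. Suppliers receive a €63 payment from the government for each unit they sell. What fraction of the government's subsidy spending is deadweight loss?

DWL / government spending = 15/38

Pre-subsidy: 148.8 - 0.2x = 132 + (1/3)x gives x* = 31.5 and P* = 142.5.
With the subsidy, sellers receive Ps = Pb + 63 for each unit, where Pb is the price buyers pay.
On the curves, Pb = 148.8 - 0.2x and Ps = 132 + (1/3)x; the wedge Ps − Pb = 63 gives 132 + (1/3)x − (148.8 - 0.2x) = 63, so x' = 149.625.
Then Pb = 148.8 − 0.2·149.625 = 118.875 and Ps = 132 + (1/3)·149.625 = 181.875.
ΔCS = ½(31.5 + 149.625)(142.5 − 118.875) = 2139.5390625; ΔPS = ½(31.5 + 149.625)(181.875 − 142.5) = 3565.8984375.
Government spending = 63 × 149.625 = 9426.375.
DWL = ½ × 63 × (149.625 − 31.5) = 3720.9375; fraction = 3720.9375 / 9426.375 = 15/38.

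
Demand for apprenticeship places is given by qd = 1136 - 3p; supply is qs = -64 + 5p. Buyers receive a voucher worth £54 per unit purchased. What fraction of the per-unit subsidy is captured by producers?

Pre-subsidy: 1136 - 3p = -64 + 5p gives p* = 150, q* = 686.
With the rebate, buyers effectively pay pb = ps − 54, where ps is the price sellers receive.
Demand in terms of ps becomes qd = 1136 − 3(ps − 54) = 1298 - 3ps. Setting this equal to supply: 1298 - 3ps = -64 + 5ps, so ps = 170.25.
Buyers pay pb = 170.25 − 54 = 116.25; q' = -64 + 5·170.25 = 787.25.
Buyers' price falls by p* − pb = 150 − 116.25 = 33.75; sellers' price rises by ps − p* = 170.25 − 150 = 20.25.
So producers capture 20.25/54 = 0.375 of each unit of subsidy.

Producer share = 0.375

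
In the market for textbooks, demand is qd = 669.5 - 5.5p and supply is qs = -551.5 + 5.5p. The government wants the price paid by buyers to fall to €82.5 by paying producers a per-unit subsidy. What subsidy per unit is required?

At a buyer price of 82.5, quantity demanded is 669.5 − 5.5·82.5 = 215.75.
Sellers supply 215.75 only when they receive ps with -551.5 + 5.5·ps = 215.75, i.e. ps = 139.5.
s = ps − pb = 139.5 − 82.5 = 57.

Required subsidy s = €57 per unit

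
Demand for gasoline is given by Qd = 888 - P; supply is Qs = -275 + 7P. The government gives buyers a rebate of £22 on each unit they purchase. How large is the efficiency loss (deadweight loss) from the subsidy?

Pre-subsidy: 888 - P = -275 + 7P gives P* = 145.375, Q* = 742.625.
With the rebate, buyers effectively pay Pb = Ps − 22, where Ps is the price sellers receive.
Demand in terms of Ps becomes Qd = 888 − 1(Ps − 22) = 910 - Ps. Setting this equal to supply: 910 - Ps = -275 + 7Ps, so Ps = 148.125.
Buyers pay Pb = 148.125 − 22 = 126.125; Q' = -275 + 7·148.125 = 761.875.
The subsidy expands output by 761.875 − 742.625 = 19.25 past the efficient level; on those units the gap between marginal cost and willingness to pay runs from 0 up to 22.
DWL = ½ × 22 × 19.25 = 211.75.

Deadweight loss = £211.75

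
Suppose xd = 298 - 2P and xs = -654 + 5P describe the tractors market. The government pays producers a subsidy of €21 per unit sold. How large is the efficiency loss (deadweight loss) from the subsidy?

Pre-subsidy: 298 - 2P = -654 + 5P gives P* = 136, x* = 26.
With the subsidy, sellers receive Ps = Pb + 21 for each unit, where Pb is the price buyers pay.
Supply in terms of Pb becomes xs = -654 + 5(Pb + 21) = -549 + 5Pb. Setting this equal to demand: 298 - 2Pb = -549 + 5Pb, so Pb = 121.
Sellers receive Ps = 121 + 21 = 142; x' = 298 − 2·121 = 56.
The subsidy expands output by 56 − 26 = 30 past the efficient level; on those units the gap between marginal cost and willingness to pay runs from 0 up to 21.
DWL = ½ × 21 × 30 = 315.

Deadweight loss = €315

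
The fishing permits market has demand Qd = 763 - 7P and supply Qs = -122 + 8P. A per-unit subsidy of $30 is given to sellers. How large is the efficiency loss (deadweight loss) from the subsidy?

Deadweight loss = $1680

Pre-subsidy: 763 - 7P = -122 + 8P gives P* = 59, Q* = 350.
With the subsidy, sellers receive Ps = Pb + 30 for each unit, where Pb is the price buyers pay.
Supply in terms of Pb becomes Qs = -122 + 8(Pb + 30) = 118 + 8Pb. Setting this equal to demand: 763 - 7Pb = 118 + 8Pb, so Pb = 43.
Sellers receive Ps = 43 + 30 = 73; Q' = 763 − 7·43 = 462.
The subsidy expands output by 462 − 350 = 112 past the efficient level; on those units the gap between marginal cost and willingness to pay runs from 0 up to 30.
DWL = ½ × 30 × 112 = 1680.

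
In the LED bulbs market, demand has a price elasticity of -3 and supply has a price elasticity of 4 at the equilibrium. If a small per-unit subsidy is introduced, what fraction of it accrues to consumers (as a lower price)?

Consumer share = 4/7

For a small subsidy around the equilibrium, the benefit split depends on the relative slopes, which at a point are proportional to the elasticities.
Buyer share = εs/(εs + |εd|) = 4/(4 + 3) = 4/7; seller share = |εd|/(εs + |εd|) = 3/7.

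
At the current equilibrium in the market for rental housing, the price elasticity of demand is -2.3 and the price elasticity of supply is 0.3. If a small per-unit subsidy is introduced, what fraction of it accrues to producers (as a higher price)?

Producer share = 23/26

For a small subsidy around the equilibrium, the benefit split depends on the relative slopes, which at a point are proportional to the elasticities.
Buyer share = εs/(εs + |εd|) = 0.3/(0.3 + 2.3) = 3/26; seller share = |εd|/(εs + |εd|) = 23/26.
So producers capture 23/26 of the subsidy.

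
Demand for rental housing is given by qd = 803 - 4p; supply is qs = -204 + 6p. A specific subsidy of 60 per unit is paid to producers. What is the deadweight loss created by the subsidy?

Deadweight loss = 4320

Pre-subsidy: 803 - 4p = -204 + 6p gives p* = 100.7, q* = 400.2.
With the subsidy, sellers receive ps = pb + 60 for each unit, where pb is the price buyers pay.
Supply in terms of pb becomes qs = -204 + 6(pb + 60) = 156 + 6pb. Setting this equal to demand: 803 - 4pb = 156 + 6pb, so pb = 64.7.
Sellers receive ps = 64.7 + 60 = 124.7; q' = 803 − 4·64.7 = 544.2.
The subsidy expands output by 544.2 − 400.2 = 144 past the efficient level; on those units the gap between marginal cost and willingness to pay runs from 0 up to 60.
DWL = ½ × 60 × 144 = 4320.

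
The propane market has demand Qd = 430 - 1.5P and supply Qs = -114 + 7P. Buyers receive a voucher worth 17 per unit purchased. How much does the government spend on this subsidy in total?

Government cost = 6035

Pre-subsidy: 430 - 1.5P = -114 + 7P gives P* = 64, Q* = 334.
With the rebate, buyers effectively pay Pb = Ps − 17, where Ps is the price sellers receive.
Demand in terms of Ps becomes Qd = 430 − 1.5(Ps − 17) = 455.5 - 1.5Ps. Setting this equal to supply: 455.5 - 1.5Ps = -114 + 7Ps, so Ps = 67.
Buyers pay Pb = 67 − 17 = 50; Q' = -114 + 7·67 = 355.
Government outlay = subsidy × quantity = 17 × 355 = 6035.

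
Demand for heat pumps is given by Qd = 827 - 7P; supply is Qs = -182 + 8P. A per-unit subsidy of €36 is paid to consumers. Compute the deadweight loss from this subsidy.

Pre-subsidy: 827 - 7P = -182 + 8P gives P* = 1009/15, Q* = 5342/15.
With the rebate, buyers effectively pay Pb = Ps − 36, where Ps is the price sellers receive.
Demand in terms of Ps becomes Qd = 827 − 7(Ps − 36) = 1079 - 7Ps. Setting this equal to supply: 1079 - 7Ps = -182 + 8Ps, so Ps = 1261/15.
Buyers pay Pb = 1261/15 − 36 = 721/15; Q' = -182 + 8·(1261/15) = 7358/15.
The subsidy expands output by 7358/15 − 5342/15 = 134.4 past the efficient level; on those units the gap between marginal cost and willingness to pay runs from 0 up to 36.
DWL = ½ × 36 × 134.4 = 2419.2.

Deadweight loss = €2419.2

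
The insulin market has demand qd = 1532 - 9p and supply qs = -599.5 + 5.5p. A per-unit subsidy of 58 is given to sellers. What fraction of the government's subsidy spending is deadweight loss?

DWL / government spending = 9/37

Pre-subsidy: 1532 - 9p = -599.5 + 5.5p gives p* = 147, q* = 209.
With the subsidy, sellers receive ps = pb + 58 for each unit, where pb is the price buyers pay.
Supply in terms of pb becomes qs = -599.5 + 5.5(pb + 58) = -280.5 + 5.5pb. Setting this equal to demand: 1532 - 9pb = -280.5 + 5.5pb, so pb = 125.
Sellers receive ps = 125 + 58 = 183; q' = 1532 − 9·125 = 407.
ΔCS = ½(209 + 407)(147 − 125) = 6776; ΔPS = ½(209 + 407)(183 − 147) = 11088.
Government spending = 58 × 407 = 23606.
DWL = ½ × 58 × (407 − 209) = 5742; fraction = 5742 / 23606 = 9/37.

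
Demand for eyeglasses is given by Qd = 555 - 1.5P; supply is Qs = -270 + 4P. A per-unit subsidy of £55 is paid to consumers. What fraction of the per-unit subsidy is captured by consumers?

Consumer share = 8/11

Pre-subsidy: 555 - 1.5P = -270 + 4P gives P* = 150, Q* = 330.
With the rebate, buyers effectively pay Pb = Ps − 55, where Ps is the price sellers receive.
Demand in terms of Ps becomes Qd = 555 − 1.5(Ps − 55) = 637.5 - 1.5Ps. Setting this equal to supply: 637.5 - 1.5Ps = -270 + 4Ps, so Ps = 165.
Buyers pay Pb = 165 − 55 = 110; Q' = -270 + 4·165 = 390.
Buyers' price falls by P* − Pb = 150 − 110 = 40; sellers' price rises by Ps − P* = 165 − 150 = 15.
So consumers capture 40/55 = 8/11 of each unit of subsidy.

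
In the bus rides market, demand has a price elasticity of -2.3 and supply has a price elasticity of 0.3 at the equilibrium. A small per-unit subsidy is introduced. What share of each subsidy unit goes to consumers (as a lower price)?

For a small subsidy around the equilibrium, the benefit split depends on the relative slopes, which at a point are proportional to the elasticities.
Buyer share = εs/(εs + |εd|) = 0.3/(0.3 + 2.3) = 3/26; seller share = |εd|/(εs + |εd|) = 23/26.

Consumer share = 3/26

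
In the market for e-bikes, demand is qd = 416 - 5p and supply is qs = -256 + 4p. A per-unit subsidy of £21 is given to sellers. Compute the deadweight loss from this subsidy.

Pre-subsidy: 416 - 5p = -256 + 4p gives p* = 224/3, q* = 128/3.
With the subsidy, sellers receive ps = pb + 21 for each unit, where pb is the price buyers pay.
Supply in terms of pb becomes qs = -256 + 4(pb + 21) = -172 + 4pb. Setting this equal to demand: 416 - 5pb = -172 + 4pb, so pb = 196/3.
Sellers receive ps = 196/3 + 21 = 259/3; q' = 416 − 5·(196/3) = 268/3.
The subsidy expands output by 268/3 − 128/3 = 140/3 past the efficient level; on those units the gap between marginal cost and willingness to pay runs from 0 up to 21.
DWL = ½ × 21 × 140/3 = 490.

Deadweight loss = £490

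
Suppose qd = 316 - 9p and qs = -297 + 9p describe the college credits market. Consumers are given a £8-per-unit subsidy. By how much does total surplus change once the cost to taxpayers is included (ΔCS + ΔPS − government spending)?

Pre-subsidy: 316 - 9p = -297 + 9p gives p* = 613/18, q* = 9.5.
With the rebate, buyers effectively pay pb = ps − 8, where ps is the price sellers receive.
Demand in terms of ps becomes qd = 316 − 9(ps − 8) = 388 - 9ps. Setting this equal to supply: 388 - 9ps = -297 + 9ps, so ps = 685/18.
Buyers pay pb = 685/18 − 8 = 541/18; q' = -297 + 9·(685/18) = 45.5.
ΔCS = ½(9.5 + 45.5)(613/18 − 541/18) = 110; ΔPS = ½(9.5 + 45.5)(685/18 − 613/18) = 110.
Government spending = 8 × 45.5 = 364.
Net change = 110 + 110 − 364 = -144. The loss equals the DWL triangle ½·8·36.

Net change in total surplus = -£144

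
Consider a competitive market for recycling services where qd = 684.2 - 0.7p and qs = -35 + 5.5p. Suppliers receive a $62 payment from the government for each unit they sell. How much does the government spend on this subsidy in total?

Government cost = $39773

Pre-subsidy: 684.2 - 0.7p = -35 + 5.5p gives p* = 116, q* = 603.
With the subsidy, sellers receive ps = pb + 62 for each unit, where pb is the price buyers pay.
Supply in terms of pb becomes qs = -35 + 5.5(pb + 62) = 306 + 5.5pb. Setting this equal to demand: 684.2 - 0.7pb = 306 + 5.5pb, so pb = 61.
Sellers receive ps = 61 + 62 = 123; q' = 684.2 − 0.7·61 = 641.5.
Government outlay = subsidy × quantity = 62 × 641.5 = 39773.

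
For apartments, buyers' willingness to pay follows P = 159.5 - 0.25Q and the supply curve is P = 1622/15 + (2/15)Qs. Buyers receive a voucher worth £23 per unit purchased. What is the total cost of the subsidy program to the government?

Pre-subsidy: 159.5 - 0.25Q = 1622/15 + (2/15)Q gives Q* = 134 and P* = 126.
With the rebate, buyers effectively pay Pb = Ps − 23, where Ps is the price sellers receive.
On the curves, Pb = 159.5 - 0.25Q and Ps = 1622/15 + (2/15)Q; the wedge Ps − Pb = 23 gives 1622/15 + (2/15)Q − (159.5 - 0.25Q) = 23, so Q' = 194.
Then Pb = 159.5 − 0.25·194 = 111 and Ps = 1622/15 + (2/15)·194 = 134.
Government outlay = subsidy × quantity = 23 × 194 = 4462.

Government cost = £4462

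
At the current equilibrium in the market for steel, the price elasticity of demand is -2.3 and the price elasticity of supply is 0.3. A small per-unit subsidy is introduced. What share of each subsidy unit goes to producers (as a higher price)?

For a small subsidy around the equilibrium, the benefit split depends on the relative slopes, which at a point are proportional to the elasticities.
Buyer share = εs/(εs + |εd|) = 0.3/(0.3 + 2.3) = 3/26; seller share = |εd|/(εs + |εd|) = 23/26.
So producers capture 23/26 of the subsidy.

Producer share = 23/26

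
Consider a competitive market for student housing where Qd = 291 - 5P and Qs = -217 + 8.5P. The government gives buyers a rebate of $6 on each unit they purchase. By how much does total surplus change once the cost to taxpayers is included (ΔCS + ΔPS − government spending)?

Pre-subsidy: 291 - 5P = -217 + 8.5P gives P* = 1016/27, Q* = 2777/27.
With the rebate, buyers effectively pay Pb = Ps − 6, where Ps is the price sellers receive.
Demand in terms of Ps becomes Qd = 291 − 5(Ps − 6) = 321 - 5Ps. Setting this equal to supply: 321 - 5Ps = -217 + 8.5Ps, so Ps = 1076/27.
Buyers pay Pb = 1076/27 − 6 = 914/27; Q' = -217 + 8.5·(1076/27) = 3287/27.
ΔCS = ½(2777/27 + 3287/27)(1016/27 − 914/27) = 103088/243; ΔPS = ½(2777/27 + 3287/27)(1076/27 − 1016/27) = 60640/243.
Government spending = 6 × 3287/27 = 6574/9.
Net change = 103088/243 + 60640/243 − 6574/9 = -170/3. The loss equals the DWL triangle ½·6·170/9.

Net change in total surplus = -170/3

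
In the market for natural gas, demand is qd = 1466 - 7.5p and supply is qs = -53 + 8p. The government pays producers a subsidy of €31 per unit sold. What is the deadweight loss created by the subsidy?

Deadweight loss = €1860

Pre-subsidy: 1466 - 7.5p = -53 + 8p gives p* = 98, q* = 731.
With the subsidy, sellers receive ps = pb + 31 for each unit, where pb is the price buyers pay.
Supply in terms of pb becomes qs = -53 + 8(pb + 31) = 195 + 8pb. Setting this equal to demand: 1466 - 7.5pb = 195 + 8pb, so pb = 82.
Sellers receive ps = 82 + 31 = 113; q' = 1466 − 7.5·82 = 851.
The subsidy expands output by 851 − 731 = 120 past the efficient level; on those units the gap between marginal cost and willingness to pay runs from 0 up to 31.
DWL = ½ × 31 × 120 = 1860.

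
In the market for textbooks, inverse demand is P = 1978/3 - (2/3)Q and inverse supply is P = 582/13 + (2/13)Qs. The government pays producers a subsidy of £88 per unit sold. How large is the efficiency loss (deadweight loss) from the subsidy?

Deadweight loss = £4719

Pre-subsidy: 1978/3 - (2/3)Q = 582/13 + (2/13)Q gives Q* = 749 and P* = 160.
With the subsidy, sellers receive Ps = Pb + 88 for each unit, where Pb is the price buyers pay.
On the curves, Pb = 1978/3 - (2/3)Q and Ps = 582/13 + (2/13)Q; the wedge Ps − Pb = 88 gives 582/13 + (2/13)Q − (1978/3 - (2/3)Q) = 88, so Q' = 856.25.
Then Pb = 1978/3 − (2/3)·856.25 = 88.5 and Ps = 582/13 + (2/13)·856.25 = 176.5.
The subsidy expands output by 856.25 − 749 = 107.25 past the efficient level; on those units the gap between marginal cost and willingness to pay runs from 0 up to 88.
DWL = ½ × 88 × 107.25 = 4719.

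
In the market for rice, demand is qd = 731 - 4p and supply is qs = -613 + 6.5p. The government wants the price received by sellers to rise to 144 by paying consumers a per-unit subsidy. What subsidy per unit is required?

At a seller price of 144, quantity supplied is -613 + 6.5·144 = 323.
Buyers absorb 323 only when they pay pb with 731 − 4·pb = 323, i.e. pb = 102.
s = ps − pb = 144 − 102 = 42.

Required subsidy s = 42 per unit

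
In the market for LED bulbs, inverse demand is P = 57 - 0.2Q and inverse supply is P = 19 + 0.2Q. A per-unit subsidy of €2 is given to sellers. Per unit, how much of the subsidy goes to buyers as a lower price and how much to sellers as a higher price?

Buyers gain €1 per unit; sellers gain €1 per unit

Pre-subsidy: 57 - 0.2Q = 19 + 0.2Q gives Q* = 95 and P* = 38.
With the subsidy, sellers receive Ps = Pb + 2 for each unit, where Pb is the price buyers pay.
On the curves, Pb = 57 - 0.2Q and Ps = 19 + 0.2Q; the wedge Ps − Pb = 2 gives 19 + 0.2Q − (57 - 0.2Q) = 2, so Q' = 100.
Then Pb = 57 − 0.2·100 = 37 and Ps = 19 + 0.2·100 = 39.
Buyers' price falls by P* − Pb = 38 − 37 = 1; sellers' price rises by Ps − P* = 39 − 38 = 1.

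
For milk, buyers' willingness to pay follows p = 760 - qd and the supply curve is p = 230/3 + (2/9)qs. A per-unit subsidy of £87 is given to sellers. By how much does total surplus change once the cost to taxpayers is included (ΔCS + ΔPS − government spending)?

Net change in total surplus = -68121/22

Pre-subsidy: 760 - q = 230/3 + (2/9)q gives q* = 6150/11 and p* = 2210/11.
With the subsidy, sellers receive ps = pb + 87 for each unit, where pb is the price buyers pay.
On the curves, pb = 760 - q and ps = 230/3 + (2/9)q; the wedge ps − pb = 87 gives 230/3 + (2/9)q − (760 - q) = 87, so q' = 6933/11.
Then pb = 760 − 1·(6933/11) = 1427/11 and ps = 230/3 + (2/9)·(6933/11) = 2384/11.
ΔCS = ½(6150/11 + 6933/11)(2210/11 − 1427/11) = 10243989/242; ΔPS = ½(6150/11 + 6933/11)(2384/11 − 2210/11) = 1138221/121.
Government spending = 87 × 6933/11 = 603171/11.
Net change = 10243989/242 + 1138221/121 − 603171/11 = -68121/22. The loss equals the DWL triangle ½·87·783/11.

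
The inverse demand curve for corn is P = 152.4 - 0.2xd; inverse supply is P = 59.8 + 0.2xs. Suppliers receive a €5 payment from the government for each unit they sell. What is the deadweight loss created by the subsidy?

Pre-subsidy: 152.4 - 0.2x = 59.8 + 0.2x gives x* = 231.5 and P* = 106.1.
With the subsidy, sellers receive Ps = Pb + 5 for each unit, where Pb is the price buyers pay.
On the curves, Pb = 152.4 - 0.2x and Ps = 59.8 + 0.2x; the wedge Ps − Pb = 5 gives 59.8 + 0.2x − (152.4 - 0.2x) = 5, so x' = 244.
Then Pb = 152.4 − 0.2·244 = 103.6 and Ps = 59.8 + 0.2·244 = 108.6.
The subsidy expands output by 244 − 231.5 = 12.5 past the efficient level; on those units the gap between marginal cost and willingness to pay runs from 0 up to 5.
DWL = ½ × 5 × 12.5 = 31.25.

Deadweight loss = €31.25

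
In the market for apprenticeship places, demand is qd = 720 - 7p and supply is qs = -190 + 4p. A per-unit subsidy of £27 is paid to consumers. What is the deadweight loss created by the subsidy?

Pre-subsidy: 720 - 7p = -190 + 4p gives p* = 910/11, q* = 1550/11.
With the rebate, buyers effectively pay pb = ps − 27, where ps is the price sellers receive.
Demand in terms of ps becomes qd = 720 − 7(ps − 27) = 909 - 7ps. Setting this equal to supply: 909 - 7ps = -190 + 4ps, so ps = 1099/11.
Buyers pay pb = 1099/11 − 27 = 802/11; q' = -190 + 4·(1099/11) = 2306/11.
The subsidy expands output by 2306/11 − 1550/11 = 756/11 past the efficient level; on those units the gap between marginal cost and willingness to pay runs from 0 up to 27.
DWL = ½ × 27 × 756/11 = 10206/11.

Deadweight loss = 10206/11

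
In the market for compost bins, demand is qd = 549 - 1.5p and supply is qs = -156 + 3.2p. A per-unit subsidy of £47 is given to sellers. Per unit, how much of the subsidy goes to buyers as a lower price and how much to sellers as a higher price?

Buyers gain £32 per unit; sellers gain £15 per unit

Pre-subsidy: 549 - 1.5p = -156 + 3.2p gives p* = 150, q* = 324.
With the subsidy, sellers receive ps = pb + 47 for each unit, where pb is the price buyers pay.
Supply in terms of pb becomes qs = -156 + 3.2(pb + 47) = -5.6 + 3.2pb. Setting this equal to demand: 549 - 1.5pb = -5.6 + 3.2pb, so pb = 118.
Sellers receive ps = 118 + 47 = 165; q' = 549 − 1.5·118 = 372.
Buyers' price falls by p* − pb = 150 − 118 = 32; sellers' price rises by ps − p* = 165 − 150 = 15.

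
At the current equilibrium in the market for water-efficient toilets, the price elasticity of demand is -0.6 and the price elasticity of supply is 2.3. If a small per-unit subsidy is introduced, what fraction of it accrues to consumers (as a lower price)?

Consumer share = 23/29

For a small subsidy around the equilibrium, the benefit split depends on the relative slopes, which at a point are proportional to the elasticities.
Buyer share = εs/(εs + |εd|) = 2.3/(2.3 + 0.6) = 23/29; seller share = |εd|/(εs + |εd|) = 6/29.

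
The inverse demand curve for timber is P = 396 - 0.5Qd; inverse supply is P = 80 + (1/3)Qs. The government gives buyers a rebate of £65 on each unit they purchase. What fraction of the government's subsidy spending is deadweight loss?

Pre-subsidy: 396 - 0.5Q = 80 + (1/3)Q gives Q* = 379.2 and P* = 206.4.
With the rebate, buyers effectively pay Pb = Ps − 65, where Ps is the price sellers receive.
On the curves, Pb = 396 - 0.5Q and Ps = 80 + (1/3)Q; the wedge Ps − Pb = 65 gives 80 + (1/3)Q − (396 - 0.5Q) = 65, so Q' = 457.2.
Then Pb = 396 − 0.5·457.2 = 167.4 and Ps = 80 + (1/3)·457.2 = 232.4.
ΔCS = ½(379.2 + 457.2)(206.4 − 167.4) = 16309.8; ΔPS = ½(379.2 + 457.2)(232.4 − 206.4) = 10873.2.
Government spending = 65 × 457.2 = 29718.
DWL = ½ × 65 × (457.2 − 379.2) = 2535; fraction = 2535 / 29718 = 65/762.

DWL / government spending = 65/762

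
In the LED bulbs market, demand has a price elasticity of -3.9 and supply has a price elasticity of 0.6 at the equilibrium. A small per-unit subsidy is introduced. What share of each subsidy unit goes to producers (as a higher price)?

Producer share = 13/15

For a small subsidy around the equilibrium, the benefit split depends on the relative slopes, which at a point are proportional to the elasticities.
Buyer share = εs/(εs + |εd|) = 0.6/(0.6 + 3.9) = 2/15; seller share = |εd|/(εs + |εd|) = 13/15.
So producers capture 13/15 of the subsidy.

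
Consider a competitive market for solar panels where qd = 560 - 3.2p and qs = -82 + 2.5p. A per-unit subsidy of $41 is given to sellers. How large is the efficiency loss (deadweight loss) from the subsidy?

Deadweight loss = 67240/57

Pre-subsidy: 560 - 3.2p = -82 + 2.5p gives p* = 2140/19, q* = 3792/19.
With the subsidy, sellers receive ps = pb + 41 for each unit, where pb is the price buyers pay.
Supply in terms of pb becomes qs = -82 + 2.5(pb + 41) = 20.5 + 2.5pb. Setting this equal to demand: 560 - 3.2pb = 20.5 + 2.5pb, so pb = 5395/57.
Sellers receive ps = 5395/57 + 41 = 7732/57; q' = 560 − 3.2·(5395/57) = 14656/57.
The subsidy expands output by 14656/57 − 3792/19 = 3280/57 past the efficient level; on those units the gap between marginal cost and willingness to pay runs from 0 up to 41.
DWL = ½ × 41 × 3280/57 = 67240/57.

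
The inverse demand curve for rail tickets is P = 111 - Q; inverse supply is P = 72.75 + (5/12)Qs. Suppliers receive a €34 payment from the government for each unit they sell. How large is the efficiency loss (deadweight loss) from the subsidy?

Pre-subsidy: 111 - Q = 72.75 + (5/12)Q gives Q* = 27 and P* = 84.
With the subsidy, sellers receive Ps = Pb + 34 for each unit, where Pb is the price buyers pay.
On the curves, Pb = 111 - Q and Ps = 72.75 + (5/12)Q; the wedge Ps − Pb = 34 gives 72.75 + (5/12)Q − (111 - Q) = 34, so Q' = 51.
Then Pb = 111 − 1·51 = 60 and Ps = 72.75 + (5/12)·51 = 94.
The subsidy expands output by 51 − 27 = 24 past the efficient level; on those units the gap between marginal cost and willingness to pay runs from 0 up to 34.
DWL = ½ × 34 × 24 = 408.

Deadweight loss = €408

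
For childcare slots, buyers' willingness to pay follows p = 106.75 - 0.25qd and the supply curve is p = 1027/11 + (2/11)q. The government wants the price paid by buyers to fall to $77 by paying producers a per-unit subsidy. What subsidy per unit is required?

Required subsidy s = $38 per unit

At a buyer price of 77, quantity demanded is 427 − 4·77 = 119.
Sellers supply 119 only when they receive ps = 1027/11 + (2/11)·119 = 115.
s = ps − pb = 115 − 77 = 38.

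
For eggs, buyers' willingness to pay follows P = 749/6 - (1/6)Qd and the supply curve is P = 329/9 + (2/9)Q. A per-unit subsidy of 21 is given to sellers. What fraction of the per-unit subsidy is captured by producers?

Producer share = 4/7

Pre-subsidy: 749/6 - (1/6)Q = 329/9 + (2/9)Q gives Q* = 227 and P* = 87.
With the subsidy, sellers receive Ps = Pb + 21 for each unit, where Pb is the price buyers pay.
On the curves, Pb = 749/6 - (1/6)Q and Ps = 329/9 + (2/9)Q; the wedge Ps − Pb = 21 gives 329/9 + (2/9)Q − (749/6 - (1/6)Q) = 21, so Q' = 281.
Then Pb = 749/6 − (1/6)·281 = 78 and Ps = 329/9 + (2/9)·281 = 99.
Buyers' price falls by P* − Pb = 87 − 78 = 9; sellers' price rises by Ps − P* = 99 − 87 = 12.
So producers capture 12/21 = 4/7 of each unit of subsidy.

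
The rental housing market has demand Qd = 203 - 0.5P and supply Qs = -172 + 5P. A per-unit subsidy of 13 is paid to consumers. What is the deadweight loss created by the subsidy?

Deadweight loss = 845/22

Pre-subsidy: 203 - 0.5P = -172 + 5P gives P* = 750/11, Q* = 1858/11.
With the rebate, buyers effectively pay Pb = Ps − 13, where Ps is the price sellers receive.
Demand in terms of Ps becomes Qd = 203 − 0.5(Ps − 13) = 209.5 - 0.5Ps. Setting this equal to supply: 209.5 - 0.5Ps = -172 + 5Ps, so Ps = 763/11.
Buyers pay Pb = 763/11 − 13 = 620/11; Q' = -172 + 5·(763/11) = 1923/11.
The subsidy expands output by 1923/11 − 1858/11 = 65/11 past the efficient level; on those units the gap between marginal cost and willingness to pay runs from 0 up to 13.
DWL = ½ × 13 × 65/11 = 845/22.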